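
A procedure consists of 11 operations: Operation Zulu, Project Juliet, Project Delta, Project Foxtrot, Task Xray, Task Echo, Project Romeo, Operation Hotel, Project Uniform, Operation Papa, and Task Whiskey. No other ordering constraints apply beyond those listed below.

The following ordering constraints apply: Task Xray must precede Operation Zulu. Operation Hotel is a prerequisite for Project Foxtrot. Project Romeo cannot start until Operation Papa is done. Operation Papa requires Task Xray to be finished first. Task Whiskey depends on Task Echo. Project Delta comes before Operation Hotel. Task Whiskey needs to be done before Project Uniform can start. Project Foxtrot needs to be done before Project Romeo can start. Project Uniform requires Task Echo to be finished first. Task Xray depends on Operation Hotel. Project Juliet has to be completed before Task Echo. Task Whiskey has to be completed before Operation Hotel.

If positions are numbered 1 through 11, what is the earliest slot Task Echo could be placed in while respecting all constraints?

Working backwards through the constraints from Task Echo, its only required predecessor is Project Juliet.
With 1 mandatory predecessor, the earliest Task Echo can sit is position 1+1 = 2, and placing just that one first achieves it.

2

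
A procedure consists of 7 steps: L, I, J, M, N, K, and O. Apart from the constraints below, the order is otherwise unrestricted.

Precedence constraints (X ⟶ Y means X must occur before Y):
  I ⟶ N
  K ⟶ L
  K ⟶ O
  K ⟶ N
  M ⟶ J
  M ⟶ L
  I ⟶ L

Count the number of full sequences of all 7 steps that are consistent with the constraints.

The steps with no prerequisites are I, M, K; any of them can be placed first.
Counting all ways to extend the partial order to a total order gives 250.

250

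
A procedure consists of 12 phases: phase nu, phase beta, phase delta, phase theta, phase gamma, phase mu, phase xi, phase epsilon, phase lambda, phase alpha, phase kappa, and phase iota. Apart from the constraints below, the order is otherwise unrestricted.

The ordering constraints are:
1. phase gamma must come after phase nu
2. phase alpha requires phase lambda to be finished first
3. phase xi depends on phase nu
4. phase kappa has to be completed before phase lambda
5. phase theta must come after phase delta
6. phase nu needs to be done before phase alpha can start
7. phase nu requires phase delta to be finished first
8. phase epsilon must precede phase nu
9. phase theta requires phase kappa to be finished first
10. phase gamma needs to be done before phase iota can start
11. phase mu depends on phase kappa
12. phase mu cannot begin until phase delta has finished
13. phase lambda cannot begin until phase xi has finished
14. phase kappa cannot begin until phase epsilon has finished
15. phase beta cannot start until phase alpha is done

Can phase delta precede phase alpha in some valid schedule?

Yes

Phase delta is actually forced before phase alpha by the constraints, so certainly some valid ordering has phase delta first.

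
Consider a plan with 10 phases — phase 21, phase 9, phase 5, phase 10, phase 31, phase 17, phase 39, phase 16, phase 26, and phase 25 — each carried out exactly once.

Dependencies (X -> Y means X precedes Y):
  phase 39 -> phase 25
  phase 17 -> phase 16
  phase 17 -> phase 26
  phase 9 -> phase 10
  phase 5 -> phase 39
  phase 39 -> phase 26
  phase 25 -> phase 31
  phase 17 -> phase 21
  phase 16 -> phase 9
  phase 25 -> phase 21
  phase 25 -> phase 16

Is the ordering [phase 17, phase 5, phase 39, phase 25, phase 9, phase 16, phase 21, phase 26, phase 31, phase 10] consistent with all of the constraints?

The sequence places phase 9 ahead of phase 16.
Since phase 16 is required before phase 9, the ordering is invalid.

No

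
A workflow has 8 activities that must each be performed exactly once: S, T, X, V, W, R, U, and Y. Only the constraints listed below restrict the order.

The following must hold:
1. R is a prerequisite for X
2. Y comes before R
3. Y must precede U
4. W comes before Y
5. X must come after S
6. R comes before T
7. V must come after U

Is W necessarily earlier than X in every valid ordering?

There is a constraint chain W → Y → R → X.
That forces W before X in every valid schedule.

Yes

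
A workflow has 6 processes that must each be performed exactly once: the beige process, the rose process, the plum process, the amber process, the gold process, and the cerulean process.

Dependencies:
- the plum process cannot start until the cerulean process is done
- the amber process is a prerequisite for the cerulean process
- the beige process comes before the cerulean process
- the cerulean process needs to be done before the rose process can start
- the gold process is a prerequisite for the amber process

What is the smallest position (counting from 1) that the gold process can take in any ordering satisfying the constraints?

The gold process has no prerequisites at all, so it can go in position 1.

1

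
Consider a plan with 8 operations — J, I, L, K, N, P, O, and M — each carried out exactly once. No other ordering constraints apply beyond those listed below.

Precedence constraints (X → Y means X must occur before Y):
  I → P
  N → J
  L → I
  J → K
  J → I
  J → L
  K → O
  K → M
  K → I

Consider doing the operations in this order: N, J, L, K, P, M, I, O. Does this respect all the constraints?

Here I comes after P.
That contradicts the constraint that I must precede P.

No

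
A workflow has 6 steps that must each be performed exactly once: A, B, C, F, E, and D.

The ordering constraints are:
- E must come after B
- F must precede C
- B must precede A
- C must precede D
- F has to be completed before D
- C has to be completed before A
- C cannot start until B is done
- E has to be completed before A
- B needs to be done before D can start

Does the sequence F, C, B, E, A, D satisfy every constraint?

The sequence places C ahead of B.
Since B is required before C, the ordering is invalid.

No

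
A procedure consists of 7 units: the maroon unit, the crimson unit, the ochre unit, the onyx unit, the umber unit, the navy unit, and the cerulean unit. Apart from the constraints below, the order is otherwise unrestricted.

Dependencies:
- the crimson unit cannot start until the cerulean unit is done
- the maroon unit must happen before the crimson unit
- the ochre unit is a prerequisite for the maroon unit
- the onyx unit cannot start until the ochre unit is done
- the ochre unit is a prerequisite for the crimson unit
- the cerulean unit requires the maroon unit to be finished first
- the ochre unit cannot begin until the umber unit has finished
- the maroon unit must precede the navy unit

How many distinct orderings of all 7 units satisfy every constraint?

15

Only the umber unit has no prerequisites, so it must go first.
Systematically extending each partial ordering one unit at a time and counting, there are 15 complete orderings.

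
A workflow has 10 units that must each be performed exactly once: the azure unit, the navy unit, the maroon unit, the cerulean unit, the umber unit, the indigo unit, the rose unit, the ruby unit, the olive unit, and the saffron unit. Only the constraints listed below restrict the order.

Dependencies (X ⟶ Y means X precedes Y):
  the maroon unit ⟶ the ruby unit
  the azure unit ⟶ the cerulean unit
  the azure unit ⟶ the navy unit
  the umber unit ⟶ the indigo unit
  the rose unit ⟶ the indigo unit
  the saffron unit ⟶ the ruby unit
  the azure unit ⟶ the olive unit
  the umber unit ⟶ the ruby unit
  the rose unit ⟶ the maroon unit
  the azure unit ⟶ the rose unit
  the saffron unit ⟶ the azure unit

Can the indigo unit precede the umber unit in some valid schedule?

No

The constraints give a chain the umber unit → the indigo unit, which forces the umber unit before the indigo unit.
Hence the indigo unit can never be scheduled before the umber unit.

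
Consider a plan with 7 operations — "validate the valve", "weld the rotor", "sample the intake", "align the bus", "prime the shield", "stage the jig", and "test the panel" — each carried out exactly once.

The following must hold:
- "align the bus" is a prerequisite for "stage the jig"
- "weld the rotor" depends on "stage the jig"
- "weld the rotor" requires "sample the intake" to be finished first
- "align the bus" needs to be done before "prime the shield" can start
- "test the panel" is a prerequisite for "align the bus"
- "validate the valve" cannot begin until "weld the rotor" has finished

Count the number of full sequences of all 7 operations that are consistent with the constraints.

The operations with no prerequisites are "sample the intake", "test the panel"; any of them can be placed first.
Enumerating by repeatedly choosing an available operation (one whose prerequisites are all placed) gives 18 distinct complete orderings.

18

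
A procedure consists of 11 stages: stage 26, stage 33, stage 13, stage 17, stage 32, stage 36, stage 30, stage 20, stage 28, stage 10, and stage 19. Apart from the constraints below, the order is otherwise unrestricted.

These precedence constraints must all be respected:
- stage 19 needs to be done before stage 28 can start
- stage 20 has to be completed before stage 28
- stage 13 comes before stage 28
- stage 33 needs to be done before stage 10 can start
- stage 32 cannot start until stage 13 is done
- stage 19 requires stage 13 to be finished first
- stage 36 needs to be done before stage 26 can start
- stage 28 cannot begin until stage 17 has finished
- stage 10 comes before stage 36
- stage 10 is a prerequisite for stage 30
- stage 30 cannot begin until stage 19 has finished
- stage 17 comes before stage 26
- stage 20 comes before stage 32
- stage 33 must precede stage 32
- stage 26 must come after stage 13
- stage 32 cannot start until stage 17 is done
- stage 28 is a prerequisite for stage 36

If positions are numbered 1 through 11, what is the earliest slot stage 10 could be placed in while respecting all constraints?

The only stage forced before stage 10 (directly or transitively) is stage 33.
So at minimum 1 stage comes before stage 10, putting stage 10 no earlier than position 2. That position is achievable by scheduling exactly that predecessor first.

2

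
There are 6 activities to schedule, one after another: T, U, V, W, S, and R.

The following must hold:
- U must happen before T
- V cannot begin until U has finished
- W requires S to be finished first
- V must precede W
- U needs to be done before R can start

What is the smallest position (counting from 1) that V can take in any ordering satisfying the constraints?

Working backwards through the constraints from V, its only required predecessor is U.
With 1 mandatory predecessor, the earliest V can sit is position 1+1 = 2, and placing just that one first achieves it.

2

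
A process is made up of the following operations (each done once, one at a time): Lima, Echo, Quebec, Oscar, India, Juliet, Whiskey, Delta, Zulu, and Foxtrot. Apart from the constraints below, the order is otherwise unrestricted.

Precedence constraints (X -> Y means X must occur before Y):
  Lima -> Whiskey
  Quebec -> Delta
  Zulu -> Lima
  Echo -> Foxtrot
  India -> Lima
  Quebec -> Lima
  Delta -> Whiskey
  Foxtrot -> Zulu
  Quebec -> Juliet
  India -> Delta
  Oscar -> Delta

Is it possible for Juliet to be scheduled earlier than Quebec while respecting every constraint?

Following Quebec → Juliet, Quebec must precede Juliet in every valid ordering.
Hence Juliet can never be scheduled before Quebec.

No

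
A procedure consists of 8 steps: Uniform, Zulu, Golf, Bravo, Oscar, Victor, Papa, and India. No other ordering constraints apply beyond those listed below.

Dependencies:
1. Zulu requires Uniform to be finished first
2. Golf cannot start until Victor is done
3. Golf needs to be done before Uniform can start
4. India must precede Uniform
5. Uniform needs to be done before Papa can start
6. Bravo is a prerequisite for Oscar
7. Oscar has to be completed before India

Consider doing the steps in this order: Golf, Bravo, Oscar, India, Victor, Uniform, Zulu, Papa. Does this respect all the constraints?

No

Here Victor comes after Golf.
That contradicts the constraint that Victor must precede Golf.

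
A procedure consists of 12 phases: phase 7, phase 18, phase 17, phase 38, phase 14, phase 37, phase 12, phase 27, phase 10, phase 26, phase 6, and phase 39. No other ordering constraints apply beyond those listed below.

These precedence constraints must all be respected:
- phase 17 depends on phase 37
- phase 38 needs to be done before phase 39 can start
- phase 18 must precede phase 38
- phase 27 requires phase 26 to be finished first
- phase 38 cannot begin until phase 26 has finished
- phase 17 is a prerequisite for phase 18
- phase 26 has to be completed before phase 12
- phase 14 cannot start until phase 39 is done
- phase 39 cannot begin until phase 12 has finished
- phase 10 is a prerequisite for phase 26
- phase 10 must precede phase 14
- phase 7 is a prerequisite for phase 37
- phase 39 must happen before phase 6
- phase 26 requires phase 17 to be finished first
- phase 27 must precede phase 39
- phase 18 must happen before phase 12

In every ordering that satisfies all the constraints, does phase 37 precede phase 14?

Yes

Chaining the stated constraints: phase 37 → phase 17 → phase 18 → phase 38 → phase 39 → phase 14.
Hence phase 37 necessarily comes before phase 14.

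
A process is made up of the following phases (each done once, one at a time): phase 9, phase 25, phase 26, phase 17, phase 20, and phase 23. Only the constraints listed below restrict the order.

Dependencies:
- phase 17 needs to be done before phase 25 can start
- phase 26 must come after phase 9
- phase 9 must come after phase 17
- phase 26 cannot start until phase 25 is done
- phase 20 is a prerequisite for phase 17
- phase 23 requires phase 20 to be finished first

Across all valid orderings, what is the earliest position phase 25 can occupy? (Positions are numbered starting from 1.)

The phases that are forced before phase 25, directly or transitively, are phase 17, phase 20. That's 2 phases.
With 2 mandatory predecessors, the earliest phase 25 can sit is position 2+1 = 3, and placing just those 2 first achieves it.

3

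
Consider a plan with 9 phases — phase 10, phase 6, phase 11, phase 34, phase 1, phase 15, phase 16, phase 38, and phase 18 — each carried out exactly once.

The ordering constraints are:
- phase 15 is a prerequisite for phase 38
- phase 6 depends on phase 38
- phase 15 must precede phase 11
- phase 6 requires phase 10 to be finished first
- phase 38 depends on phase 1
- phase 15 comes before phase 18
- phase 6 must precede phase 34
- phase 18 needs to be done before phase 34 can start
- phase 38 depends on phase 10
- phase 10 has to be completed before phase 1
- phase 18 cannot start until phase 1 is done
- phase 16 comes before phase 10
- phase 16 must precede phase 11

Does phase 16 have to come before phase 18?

Yes

There is a constraint chain phase 16 → phase 10 → phase 1 → phase 18.
So phase 16 must precede phase 18 in any valid ordering.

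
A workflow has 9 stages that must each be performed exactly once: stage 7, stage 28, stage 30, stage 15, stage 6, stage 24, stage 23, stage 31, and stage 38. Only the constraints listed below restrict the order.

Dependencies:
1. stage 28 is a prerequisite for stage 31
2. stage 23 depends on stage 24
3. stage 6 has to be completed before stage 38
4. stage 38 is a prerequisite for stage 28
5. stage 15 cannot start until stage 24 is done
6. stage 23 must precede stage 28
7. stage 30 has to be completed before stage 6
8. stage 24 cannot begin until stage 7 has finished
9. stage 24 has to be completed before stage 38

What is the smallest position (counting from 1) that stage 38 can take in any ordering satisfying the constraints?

Every stage that must precede stage 38 has to come before it. Tracing all chains that end at stage 38, those stages are: stage 7, stage 30, stage 6, stage 24 — 4 in total.
So at minimum 4 stages come before stage 38, putting stage 38 no earlier than position 5. That position is achievable by scheduling exactly those predecessors first.

5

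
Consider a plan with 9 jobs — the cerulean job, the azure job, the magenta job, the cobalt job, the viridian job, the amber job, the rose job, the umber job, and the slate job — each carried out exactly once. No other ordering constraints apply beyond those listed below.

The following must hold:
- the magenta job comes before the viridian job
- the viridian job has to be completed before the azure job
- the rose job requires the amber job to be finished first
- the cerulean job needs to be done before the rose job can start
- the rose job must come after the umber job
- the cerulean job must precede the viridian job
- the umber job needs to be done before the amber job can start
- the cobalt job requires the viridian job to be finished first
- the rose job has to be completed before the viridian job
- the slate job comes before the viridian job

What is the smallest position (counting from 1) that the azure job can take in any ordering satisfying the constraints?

The jobs that are forced before the azure job, directly or transitively, are the cerulean job, the magenta job, the viridian job, the amber job, the rose job, the umber job, the slate job. That's 7 jobs.
So at minimum 7 jobs come before the azure job, putting the azure job no earlier than position 8. That position is achievable by scheduling exactly those predecessors first.

8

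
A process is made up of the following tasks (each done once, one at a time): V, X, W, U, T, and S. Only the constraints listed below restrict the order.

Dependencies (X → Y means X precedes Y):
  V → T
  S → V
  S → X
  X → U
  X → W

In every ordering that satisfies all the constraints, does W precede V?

No

No chain of constraints connects W to V in either direction.
There exist valid orderings with V before W, so W is not required to come first.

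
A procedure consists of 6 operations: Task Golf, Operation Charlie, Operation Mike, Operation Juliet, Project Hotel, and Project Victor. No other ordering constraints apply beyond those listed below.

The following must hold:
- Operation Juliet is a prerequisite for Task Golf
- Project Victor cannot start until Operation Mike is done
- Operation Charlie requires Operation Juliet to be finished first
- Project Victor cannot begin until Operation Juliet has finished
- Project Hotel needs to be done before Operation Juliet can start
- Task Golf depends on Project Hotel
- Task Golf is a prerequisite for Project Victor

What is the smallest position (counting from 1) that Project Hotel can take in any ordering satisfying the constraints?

Project Hotel has no prerequisites at all, so it can go in position 1.

1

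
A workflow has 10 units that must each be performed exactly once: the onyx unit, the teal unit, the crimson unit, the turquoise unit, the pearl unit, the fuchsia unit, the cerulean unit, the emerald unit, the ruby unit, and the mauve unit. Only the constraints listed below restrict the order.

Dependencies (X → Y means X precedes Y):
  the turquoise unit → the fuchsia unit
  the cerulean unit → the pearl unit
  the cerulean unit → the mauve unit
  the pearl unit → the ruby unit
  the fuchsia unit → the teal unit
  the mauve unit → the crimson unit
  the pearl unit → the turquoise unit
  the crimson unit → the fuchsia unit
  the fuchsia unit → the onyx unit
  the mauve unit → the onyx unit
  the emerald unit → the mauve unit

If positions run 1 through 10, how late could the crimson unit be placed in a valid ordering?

Following every chain forward from the crimson unit, the units that must come later are the onyx unit, the teal unit, the fuchsia unit — 3 of them.
So at least 3 units follow the crimson unit, putting the crimson unit no later than position 7. That position is achievable by scheduling everything else first.

7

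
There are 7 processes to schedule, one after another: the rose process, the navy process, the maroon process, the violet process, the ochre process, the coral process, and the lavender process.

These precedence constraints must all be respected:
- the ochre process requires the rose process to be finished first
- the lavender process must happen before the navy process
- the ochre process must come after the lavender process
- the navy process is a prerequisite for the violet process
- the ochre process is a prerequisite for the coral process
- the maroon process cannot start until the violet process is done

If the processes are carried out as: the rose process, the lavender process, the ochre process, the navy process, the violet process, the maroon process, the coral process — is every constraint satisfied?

Going through the constraints one by one, each required predecessor appears earlier in the sequence than its dependent — e.g. the ochre process (position 3) is before the coral process (position 7), as required.

Yes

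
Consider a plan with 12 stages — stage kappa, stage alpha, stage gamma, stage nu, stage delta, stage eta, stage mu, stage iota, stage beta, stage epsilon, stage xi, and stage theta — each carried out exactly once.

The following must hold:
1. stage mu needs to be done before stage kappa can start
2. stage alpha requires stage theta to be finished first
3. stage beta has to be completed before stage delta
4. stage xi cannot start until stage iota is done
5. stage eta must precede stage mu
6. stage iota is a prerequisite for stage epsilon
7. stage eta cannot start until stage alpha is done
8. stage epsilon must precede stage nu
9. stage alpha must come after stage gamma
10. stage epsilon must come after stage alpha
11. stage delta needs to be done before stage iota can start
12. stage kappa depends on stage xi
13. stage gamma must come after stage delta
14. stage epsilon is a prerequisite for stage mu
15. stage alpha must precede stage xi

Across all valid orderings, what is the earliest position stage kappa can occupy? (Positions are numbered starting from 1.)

Working backwards through the constraints from stage kappa, its full set of required predecessors is stage alpha, stage gamma, stage delta, stage eta, stage mu, stage iota, stage beta, stage epsilon, stage xi, stage theta — 10 of them.
So at minimum 10 stages come before stage kappa, putting stage kappa no earlier than position 11. That position is achievable by scheduling exactly those predecessors first.

11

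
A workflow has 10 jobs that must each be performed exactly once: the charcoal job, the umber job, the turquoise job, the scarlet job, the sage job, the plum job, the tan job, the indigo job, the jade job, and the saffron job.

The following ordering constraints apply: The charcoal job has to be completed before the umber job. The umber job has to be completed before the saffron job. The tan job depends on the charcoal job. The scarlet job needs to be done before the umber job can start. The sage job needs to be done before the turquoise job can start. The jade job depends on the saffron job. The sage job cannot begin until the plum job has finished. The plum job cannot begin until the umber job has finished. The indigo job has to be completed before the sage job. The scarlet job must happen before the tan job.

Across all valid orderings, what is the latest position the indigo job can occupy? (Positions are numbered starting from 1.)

The jobs that are forced after the indigo job, directly or by a chain of constraints, are the turquoise job, the sage job. That's 2 jobs.
So at least 2 jobs follow the indigo job, putting the indigo job no later than position 8. That position is achievable by scheduling everything else first.

8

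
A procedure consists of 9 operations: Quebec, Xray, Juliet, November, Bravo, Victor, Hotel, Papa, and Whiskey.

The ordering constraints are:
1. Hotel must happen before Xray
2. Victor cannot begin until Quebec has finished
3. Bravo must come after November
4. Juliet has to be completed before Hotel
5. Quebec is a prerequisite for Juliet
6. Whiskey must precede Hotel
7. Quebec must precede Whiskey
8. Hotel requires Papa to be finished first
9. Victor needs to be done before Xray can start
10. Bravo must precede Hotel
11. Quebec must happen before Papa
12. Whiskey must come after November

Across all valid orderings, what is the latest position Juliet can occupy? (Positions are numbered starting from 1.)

Every operation that must follow Juliet has to come after it. Tracing all chains starting from Juliet, those operations are: Xray, Hotel — 2 in total.
With 2 mandatory successors out of 9 operations total, the latest slot for Juliet is 9−2 = 7, and it's reachable by doing all non-successors before Juliet.

7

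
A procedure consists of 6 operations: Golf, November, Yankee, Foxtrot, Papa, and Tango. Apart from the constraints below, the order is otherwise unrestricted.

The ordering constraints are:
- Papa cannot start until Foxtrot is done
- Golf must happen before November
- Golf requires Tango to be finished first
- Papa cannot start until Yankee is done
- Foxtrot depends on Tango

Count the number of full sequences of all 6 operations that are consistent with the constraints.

26

The operations with no prerequisites are Yankee, Tango; any of them can be placed first.
Enumerating by repeatedly choosing an available operation (one whose prerequisites are all placed) gives 26 distinct complete orderings.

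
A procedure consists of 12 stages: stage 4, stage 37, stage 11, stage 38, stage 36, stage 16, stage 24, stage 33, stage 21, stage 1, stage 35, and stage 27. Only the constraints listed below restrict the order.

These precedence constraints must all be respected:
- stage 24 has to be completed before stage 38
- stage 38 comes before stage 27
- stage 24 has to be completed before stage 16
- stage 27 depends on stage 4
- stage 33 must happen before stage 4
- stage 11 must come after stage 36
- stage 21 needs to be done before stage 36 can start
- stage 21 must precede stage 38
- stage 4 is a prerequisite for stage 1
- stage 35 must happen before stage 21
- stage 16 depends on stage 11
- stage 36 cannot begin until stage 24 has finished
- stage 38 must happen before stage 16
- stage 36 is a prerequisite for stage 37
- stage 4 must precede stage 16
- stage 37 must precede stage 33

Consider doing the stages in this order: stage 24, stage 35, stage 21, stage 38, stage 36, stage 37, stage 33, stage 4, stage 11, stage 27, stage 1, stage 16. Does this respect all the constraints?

Yes

Every stated constraint is respected: stage 24 sits at position 1, ahead of stage 16 at position 12, and each of the other listed pairs likewise has the predecessor earlier in the sequence.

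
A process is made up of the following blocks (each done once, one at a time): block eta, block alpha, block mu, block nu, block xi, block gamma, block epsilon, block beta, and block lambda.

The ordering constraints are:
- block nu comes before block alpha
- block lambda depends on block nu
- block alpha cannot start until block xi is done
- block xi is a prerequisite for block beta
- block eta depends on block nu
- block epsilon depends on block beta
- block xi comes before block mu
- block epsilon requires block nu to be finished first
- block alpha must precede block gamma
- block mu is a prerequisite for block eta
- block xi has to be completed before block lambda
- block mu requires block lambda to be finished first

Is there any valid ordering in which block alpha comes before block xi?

Following block xi → block alpha, block xi must precede block alpha in every valid ordering.
Hence block alpha can never be scheduled before block xi.

No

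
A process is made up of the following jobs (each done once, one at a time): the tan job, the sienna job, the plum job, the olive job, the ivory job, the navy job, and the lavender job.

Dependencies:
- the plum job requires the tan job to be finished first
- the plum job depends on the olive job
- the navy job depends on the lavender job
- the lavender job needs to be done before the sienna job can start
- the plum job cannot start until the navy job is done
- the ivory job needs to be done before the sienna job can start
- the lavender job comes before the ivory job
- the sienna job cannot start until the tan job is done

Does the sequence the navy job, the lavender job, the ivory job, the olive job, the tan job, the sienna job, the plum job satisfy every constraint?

No

The sequence places the navy job ahead of the lavender job.
But one of the constraints requires the lavender job before the navy job, so this ordering violates it.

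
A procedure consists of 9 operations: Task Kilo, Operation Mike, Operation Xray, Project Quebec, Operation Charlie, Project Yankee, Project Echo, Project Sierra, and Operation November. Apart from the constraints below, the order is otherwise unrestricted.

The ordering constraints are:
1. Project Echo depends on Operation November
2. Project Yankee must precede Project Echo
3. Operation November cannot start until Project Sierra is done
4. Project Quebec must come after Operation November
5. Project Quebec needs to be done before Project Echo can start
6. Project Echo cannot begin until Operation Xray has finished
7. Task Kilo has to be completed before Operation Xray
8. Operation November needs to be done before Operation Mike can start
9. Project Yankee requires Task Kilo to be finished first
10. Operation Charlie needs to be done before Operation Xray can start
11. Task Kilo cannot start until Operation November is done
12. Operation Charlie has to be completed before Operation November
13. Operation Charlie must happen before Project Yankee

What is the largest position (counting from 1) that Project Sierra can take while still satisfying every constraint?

2

Every operation that must follow Project Sierra has to come after it. Tracing all chains starting from Project Sierra, those operations are: Task Kilo, Operation Mike, Operation Xray, Project Quebec, Project Yankee, Project Echo, Operation November — 7 in total.
With 7 mandatory successors out of 9 operations total, the latest slot for Project Sierra is 9−7 = 2, and it's reachable by doing all non-successors before Project Sierra.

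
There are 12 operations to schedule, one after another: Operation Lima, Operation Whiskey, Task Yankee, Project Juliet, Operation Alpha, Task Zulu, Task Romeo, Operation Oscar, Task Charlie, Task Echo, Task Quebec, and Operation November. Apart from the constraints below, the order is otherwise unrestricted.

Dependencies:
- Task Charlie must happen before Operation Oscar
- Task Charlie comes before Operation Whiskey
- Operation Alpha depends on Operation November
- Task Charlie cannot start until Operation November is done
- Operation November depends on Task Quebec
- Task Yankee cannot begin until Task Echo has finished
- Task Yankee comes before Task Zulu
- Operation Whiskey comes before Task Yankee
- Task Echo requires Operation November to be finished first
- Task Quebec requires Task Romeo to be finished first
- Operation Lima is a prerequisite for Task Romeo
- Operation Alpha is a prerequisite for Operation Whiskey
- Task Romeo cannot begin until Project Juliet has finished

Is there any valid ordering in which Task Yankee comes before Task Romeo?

There is a dependency chain Task Romeo → Task Quebec → Operation November → Task Echo → Task Yankee, so Task Yankee always comes after Task Romeo.
So no valid ordering can have Task Yankee before Task Romeo.

No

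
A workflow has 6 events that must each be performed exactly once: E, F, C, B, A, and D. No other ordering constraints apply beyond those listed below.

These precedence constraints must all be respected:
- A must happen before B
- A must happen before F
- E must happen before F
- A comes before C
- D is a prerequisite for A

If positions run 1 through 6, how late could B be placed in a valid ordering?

No constraint forces any event after B, so it can be placed last, in position 6.

6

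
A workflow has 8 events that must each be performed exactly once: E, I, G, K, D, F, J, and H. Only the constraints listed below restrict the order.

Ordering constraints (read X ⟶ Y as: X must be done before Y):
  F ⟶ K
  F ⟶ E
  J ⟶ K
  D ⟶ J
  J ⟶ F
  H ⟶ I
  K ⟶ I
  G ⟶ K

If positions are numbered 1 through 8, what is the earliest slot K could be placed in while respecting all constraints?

The events that are forced before K, directly or transitively, are G, D, F, J. That's 4 events.
So at minimum 4 events come before K, putting K no earlier than position 5. That position is achievable by scheduling exactly those predecessors first.

5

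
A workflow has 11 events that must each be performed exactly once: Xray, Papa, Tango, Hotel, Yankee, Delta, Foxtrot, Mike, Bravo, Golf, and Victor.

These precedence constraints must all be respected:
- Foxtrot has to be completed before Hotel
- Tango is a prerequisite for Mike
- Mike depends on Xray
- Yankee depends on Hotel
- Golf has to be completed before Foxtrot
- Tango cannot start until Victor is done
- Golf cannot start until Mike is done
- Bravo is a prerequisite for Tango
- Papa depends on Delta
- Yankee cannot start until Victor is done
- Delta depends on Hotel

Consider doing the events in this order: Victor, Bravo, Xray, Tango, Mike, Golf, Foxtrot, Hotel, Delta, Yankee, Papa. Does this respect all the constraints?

Checking each listed constraint against this order: for instance, Victor is in position 1 and Yankee in position 10, so that constraint holds — and the remaining constraints check out the same way.

Yes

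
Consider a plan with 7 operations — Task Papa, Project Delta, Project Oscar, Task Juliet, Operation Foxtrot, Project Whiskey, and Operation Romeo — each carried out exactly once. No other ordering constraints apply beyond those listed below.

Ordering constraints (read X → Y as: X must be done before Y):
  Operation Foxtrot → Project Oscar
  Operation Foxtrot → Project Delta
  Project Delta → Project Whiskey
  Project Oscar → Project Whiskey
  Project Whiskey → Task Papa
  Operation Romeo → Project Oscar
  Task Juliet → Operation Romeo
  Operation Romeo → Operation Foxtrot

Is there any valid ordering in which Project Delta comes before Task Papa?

Yes

Every valid ordering already has Project Delta before Task Papa (the constraints require it), so in particular at least one does.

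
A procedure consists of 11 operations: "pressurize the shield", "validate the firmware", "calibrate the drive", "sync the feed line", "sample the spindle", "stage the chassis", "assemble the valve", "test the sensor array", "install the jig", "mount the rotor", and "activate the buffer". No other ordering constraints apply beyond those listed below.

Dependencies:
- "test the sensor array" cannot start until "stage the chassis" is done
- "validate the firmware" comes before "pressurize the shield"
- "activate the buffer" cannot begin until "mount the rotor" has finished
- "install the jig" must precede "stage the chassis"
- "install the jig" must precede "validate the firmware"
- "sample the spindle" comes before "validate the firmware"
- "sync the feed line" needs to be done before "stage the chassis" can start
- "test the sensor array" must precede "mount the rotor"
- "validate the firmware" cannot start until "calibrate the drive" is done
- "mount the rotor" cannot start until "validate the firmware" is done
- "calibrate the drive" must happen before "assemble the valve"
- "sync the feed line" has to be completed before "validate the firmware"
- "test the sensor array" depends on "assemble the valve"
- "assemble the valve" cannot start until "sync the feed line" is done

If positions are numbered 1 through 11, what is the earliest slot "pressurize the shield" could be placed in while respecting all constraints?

Every operation that must precede "pressurize the shield" has to come before it. Tracing all chains that end at "pressurize the shield", those operations are: "validate the firmware", "calibrate the drive", "sync the feed line", "sample the spindle", "install the jig" — 5 in total.
So at minimum 5 operations come before "pressurize the shield", putting "pressurize the shield" no earlier than position 6. That position is achievable by scheduling exactly those predecessors first.

6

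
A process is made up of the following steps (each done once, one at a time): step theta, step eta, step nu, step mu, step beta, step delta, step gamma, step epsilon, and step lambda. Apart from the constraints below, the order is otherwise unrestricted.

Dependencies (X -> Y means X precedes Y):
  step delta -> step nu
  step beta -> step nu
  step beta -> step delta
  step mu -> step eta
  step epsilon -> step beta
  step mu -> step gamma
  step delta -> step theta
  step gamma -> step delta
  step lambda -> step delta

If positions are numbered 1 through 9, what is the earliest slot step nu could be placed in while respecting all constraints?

The steps that are forced before step nu, directly or transitively, are step mu, step beta, step delta, step gamma, step epsilon, step lambda. That's 6 steps.
With 6 mandatory predecessors, the earliest step nu can sit is position 6+1 = 7, and placing just those 6 first achieves it.

7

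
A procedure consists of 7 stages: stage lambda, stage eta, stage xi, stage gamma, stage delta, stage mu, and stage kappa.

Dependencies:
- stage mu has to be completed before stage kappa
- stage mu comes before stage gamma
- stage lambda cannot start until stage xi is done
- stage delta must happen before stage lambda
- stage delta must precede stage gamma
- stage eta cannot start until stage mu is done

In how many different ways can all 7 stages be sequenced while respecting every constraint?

3 stages have no prerequisites (stage xi, stage delta, stage mu), so any of them could come first.
Enumerating by repeatedly choosing an available stage (one whose prerequisites are all placed) gives 310 distinct complete orderings.

310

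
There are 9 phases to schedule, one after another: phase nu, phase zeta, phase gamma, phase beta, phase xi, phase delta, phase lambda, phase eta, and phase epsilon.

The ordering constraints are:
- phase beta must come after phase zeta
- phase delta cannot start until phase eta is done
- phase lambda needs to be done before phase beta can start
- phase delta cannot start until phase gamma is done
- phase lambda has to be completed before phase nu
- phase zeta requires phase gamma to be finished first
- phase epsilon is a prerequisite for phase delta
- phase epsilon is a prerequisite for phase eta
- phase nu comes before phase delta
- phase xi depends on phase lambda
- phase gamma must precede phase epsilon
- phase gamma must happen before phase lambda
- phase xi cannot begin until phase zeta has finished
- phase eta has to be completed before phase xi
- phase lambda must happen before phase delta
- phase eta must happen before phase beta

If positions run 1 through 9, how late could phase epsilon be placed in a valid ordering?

Every phase that must follow phase epsilon has to come after it. Tracing all chains starting from phase epsilon, those phases are: phase beta, phase xi, phase delta, phase eta — 4 in total.
With 4 mandatory successors out of 9 phases total, the latest slot for phase epsilon is 9−4 = 5, and it's reachable by doing all non-successors before phase epsilon.

5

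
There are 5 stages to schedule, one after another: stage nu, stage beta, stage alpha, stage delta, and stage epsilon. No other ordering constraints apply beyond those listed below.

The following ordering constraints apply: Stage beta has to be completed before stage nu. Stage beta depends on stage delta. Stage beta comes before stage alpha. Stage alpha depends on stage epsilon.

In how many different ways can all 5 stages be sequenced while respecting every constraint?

7

The stages with no prerequisites are stage delta, stage epsilon; any of them can be placed first.
Counting all ways to extend the partial order to a total order gives 7.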